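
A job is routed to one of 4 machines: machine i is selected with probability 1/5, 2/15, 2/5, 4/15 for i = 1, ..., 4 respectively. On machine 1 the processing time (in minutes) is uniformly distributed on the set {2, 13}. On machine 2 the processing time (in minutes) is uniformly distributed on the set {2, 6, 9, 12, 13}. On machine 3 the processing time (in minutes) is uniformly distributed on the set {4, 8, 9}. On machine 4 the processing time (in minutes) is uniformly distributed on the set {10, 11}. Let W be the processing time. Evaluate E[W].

411/50

E[W | machine 1] = (2+13)/2 = 15/2.
E[W | machine 2] = (2+6+9+12+13)/5 = 42/5.
E[W | machine 3] = (4+8+9)/3 = 7.
E[W | machine 4] = (10+11)/2 = 21/2.
By the law of total expectation,
E[W] = (1/5)·(15/2) + (2/15)·(42/5) + (2/5)·(7) + (4/15)·(21/2) = 411/50.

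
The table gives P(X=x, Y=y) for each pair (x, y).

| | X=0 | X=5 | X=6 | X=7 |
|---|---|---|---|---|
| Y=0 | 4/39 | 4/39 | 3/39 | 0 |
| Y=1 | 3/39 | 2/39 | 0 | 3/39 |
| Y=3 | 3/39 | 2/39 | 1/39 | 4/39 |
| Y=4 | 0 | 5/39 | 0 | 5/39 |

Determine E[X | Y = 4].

P(Y = 4) = 10/39.
Summing X·P(X=x,Y=y) over the conditioning event gives 20/13.
E[X | Y = 4] = (20/13) / (10/39) = 6.

6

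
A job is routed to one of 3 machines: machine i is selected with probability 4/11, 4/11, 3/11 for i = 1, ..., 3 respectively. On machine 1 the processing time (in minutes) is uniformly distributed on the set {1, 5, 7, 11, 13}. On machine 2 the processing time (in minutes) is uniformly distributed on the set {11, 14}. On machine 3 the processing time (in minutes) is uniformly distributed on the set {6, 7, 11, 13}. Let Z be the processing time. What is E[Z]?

E[Z | machine 1] = (1+5+7+11+13)/5 = 37/5.
E[Z | machine 2] = (11+14)/2 = 25/2.
E[Z | machine 3] = (6+7+11+13)/4 = 37/4.
E[Z] = (4/11)·(37/5) + (4/11)·(25/2) + (3/11)·(37/4) = 2147/220.

2147/220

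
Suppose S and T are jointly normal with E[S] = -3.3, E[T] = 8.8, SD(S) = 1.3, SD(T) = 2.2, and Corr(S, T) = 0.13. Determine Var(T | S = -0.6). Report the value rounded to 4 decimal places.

For a bivariate normal, Var(T | S=x) = σ_T²(1 − ρ²).
Var(T | S=-0.6) = (2.2)²·(1 − (0.13)²) = 4.84·0.9831 = 4.7582.

4.7582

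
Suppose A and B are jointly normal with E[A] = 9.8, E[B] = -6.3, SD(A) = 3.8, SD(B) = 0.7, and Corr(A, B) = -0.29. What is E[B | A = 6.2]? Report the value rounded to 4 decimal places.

E[B | A=x] = μ_B + ρ(σ_B/σ_A)(x − μ_A) for jointly normal variables.
E[B | A=6.2] = -6.3 + (-0.29)·(0.7/3.8)·(6.2 − (9.8)) = -6.3 + (-0.053421)·(-3.6) = -6.1077.

-6.1077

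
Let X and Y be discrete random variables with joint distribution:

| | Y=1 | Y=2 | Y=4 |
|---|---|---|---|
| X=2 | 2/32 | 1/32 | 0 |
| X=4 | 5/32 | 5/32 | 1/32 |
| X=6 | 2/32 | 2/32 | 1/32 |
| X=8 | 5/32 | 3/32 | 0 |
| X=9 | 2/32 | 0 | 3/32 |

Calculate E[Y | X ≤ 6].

P(X ≤ 6) = 19/32.
Summing Y·P(X=x,Y=y) over the conditioning event gives 33/32.
E[Y | X ≤ 6] = (33/32) / (19/32) = 33/19.

33/19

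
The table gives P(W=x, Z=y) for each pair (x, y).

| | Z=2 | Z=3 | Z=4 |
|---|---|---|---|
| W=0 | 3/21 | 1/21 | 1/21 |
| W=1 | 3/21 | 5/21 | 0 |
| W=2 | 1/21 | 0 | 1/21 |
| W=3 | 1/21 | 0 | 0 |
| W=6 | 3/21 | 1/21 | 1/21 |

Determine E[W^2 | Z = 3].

P(Z = 3) = 1/3.
Summing W^2·P(W=x,Z=y) over the conditioning event gives 41/21.
E[W^2 | Z = 3] = (41/21) / (1/3) = 41/7.

41/7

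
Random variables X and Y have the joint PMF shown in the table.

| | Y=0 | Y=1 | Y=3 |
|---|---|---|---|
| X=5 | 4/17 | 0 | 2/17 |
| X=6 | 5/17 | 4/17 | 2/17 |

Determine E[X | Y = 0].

P(Y = 0) = 9/17.
Summing X·P(X=x,Y=y) over the conditioning event gives 50/17.
E[X | Y = 0] = (50/17) / (9/17) = 50/9.

50/9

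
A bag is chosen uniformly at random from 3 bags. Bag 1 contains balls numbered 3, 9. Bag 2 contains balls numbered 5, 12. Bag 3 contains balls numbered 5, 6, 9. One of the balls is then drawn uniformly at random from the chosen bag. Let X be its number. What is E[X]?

127/18

E[X | bag 1] = (3+9)/2 = 6.
E[X | bag 2] = (5+12)/2 = 17/2.
E[X | bag 3] = (5+6+9)/3 = 20/3.
By the law of total expectation,
E[X] = (1/3)·(6) + (1/3)·(17/2) + (1/3)·(20/3) = 127/18.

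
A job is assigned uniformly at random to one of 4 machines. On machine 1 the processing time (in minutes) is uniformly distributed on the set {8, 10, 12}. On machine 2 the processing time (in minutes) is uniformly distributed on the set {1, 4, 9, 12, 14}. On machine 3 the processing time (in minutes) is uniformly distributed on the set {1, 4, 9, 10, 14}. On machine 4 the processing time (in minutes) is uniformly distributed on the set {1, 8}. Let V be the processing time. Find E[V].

301/40

E[V | machine 1] = (8+10+12)/3 = 10.
E[V | machine 2] = (1+4+9+12+14)/5 = 8.
E[V | machine 3] = (1+4+9+10+14)/5 = 38/5.
E[V | machine 4] = (1+8)/2 = 9/2.
By the law of total expectation,
E[V] = (1/4)·(10) + (1/4)·(8) + (1/4)·(38/5) + (1/4)·(9/2) = 301/40.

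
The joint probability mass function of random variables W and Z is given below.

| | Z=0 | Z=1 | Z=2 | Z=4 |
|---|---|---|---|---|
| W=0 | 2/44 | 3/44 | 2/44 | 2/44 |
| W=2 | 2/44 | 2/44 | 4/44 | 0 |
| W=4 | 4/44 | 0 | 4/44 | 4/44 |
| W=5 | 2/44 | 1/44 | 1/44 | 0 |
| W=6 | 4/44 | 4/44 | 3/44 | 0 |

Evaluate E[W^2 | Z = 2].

P(Z = 2) = 7/22.
Σ W^2·P over the event = 0·(2/44) + 4·(4/44) + 16·(4/44) + 25·(1/44) + 36·(3/44) = 213/44.
E[W^2 | Z = 2] = (213/44) / (7/22) = 213/14.

213/14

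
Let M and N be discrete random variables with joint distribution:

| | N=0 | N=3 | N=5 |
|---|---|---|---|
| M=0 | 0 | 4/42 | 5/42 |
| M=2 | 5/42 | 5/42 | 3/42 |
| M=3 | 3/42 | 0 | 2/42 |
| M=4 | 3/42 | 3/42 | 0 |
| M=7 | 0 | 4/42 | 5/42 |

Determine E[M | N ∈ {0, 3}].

P(N ∈ {0, 3}) = 9/14.
Σ M·P over the event = 0·(4/42) + 2·(5/42) + 2·(5/42) + 3·(3/42) + 4·(3/42) + 4·(3/42) + 7·(4/42) = 27/14.
E[M | N ∈ {0, 3}] = (27/14) / (9/14) = 3.

3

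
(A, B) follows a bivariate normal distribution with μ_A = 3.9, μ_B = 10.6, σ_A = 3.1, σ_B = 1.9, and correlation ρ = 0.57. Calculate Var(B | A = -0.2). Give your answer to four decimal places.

2.4371

For a bivariate normal, Var(B | A=x) = σ_B²(1 − ρ²).
Var(B | A=-0.2) = (1.9)²·(1 − (0.57)²) = 3.61·0.6751 = 2.4371.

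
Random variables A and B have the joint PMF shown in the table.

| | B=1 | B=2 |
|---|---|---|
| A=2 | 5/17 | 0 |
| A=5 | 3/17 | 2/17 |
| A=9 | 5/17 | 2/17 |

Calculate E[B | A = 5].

7/5

P(A = 5) = 5/17.
Σ B·P over the event = 1·(3/17) + 2·(2/17) = 7/17.
E[B | A = 5] = (7/17) / (5/17) = 7/5.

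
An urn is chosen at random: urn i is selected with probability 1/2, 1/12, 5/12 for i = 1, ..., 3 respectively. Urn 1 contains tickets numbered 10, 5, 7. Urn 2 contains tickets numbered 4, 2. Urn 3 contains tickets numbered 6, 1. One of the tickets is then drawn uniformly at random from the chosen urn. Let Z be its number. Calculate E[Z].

43/8

E[Z | urn 1] = (10+5+7)/3 = 22/3.
E[Z | urn 2] = (4+2)/2 = 3.
E[Z | urn 3] = (6+1)/2 = 7/2.
E[Z] = (1/2)·(22/3) + (1/12)·(3) + (5/12)·(7/2) = 43/8.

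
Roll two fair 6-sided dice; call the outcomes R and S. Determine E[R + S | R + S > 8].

10

P(R + S > 8) = 5/18.
Summing (R+S)·P(x,y) over outcomes with R + S > 8 gives 25/9.
E[R + S | R + S > 8] = (25/9) / (5/18) = 10.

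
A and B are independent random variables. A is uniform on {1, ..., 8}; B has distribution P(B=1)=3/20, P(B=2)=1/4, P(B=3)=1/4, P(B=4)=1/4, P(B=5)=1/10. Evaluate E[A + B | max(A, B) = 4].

70/11

P(max(A, B) = 4) = 33/160.
Summing (A+B)·P(x,y) over outcomes with max(A, B) = 4 gives 21/16.
E[A + B | max(A, B) = 4] = (21/16) / (33/160) = 70/11.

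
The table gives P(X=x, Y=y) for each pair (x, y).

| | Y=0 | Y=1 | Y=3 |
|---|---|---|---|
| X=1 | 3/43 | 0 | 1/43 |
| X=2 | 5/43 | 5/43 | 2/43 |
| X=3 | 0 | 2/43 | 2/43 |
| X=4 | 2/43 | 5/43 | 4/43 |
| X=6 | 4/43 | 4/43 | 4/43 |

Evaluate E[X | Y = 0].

P(Y = 0) = 14/43.
Σ X·P over the event = 1·(3/43) + 2·(5/43) + 4·(2/43) + 6·(4/43) = 45/43.
E[X | Y = 0] = (45/43) / (14/43) = 45/14.

45/14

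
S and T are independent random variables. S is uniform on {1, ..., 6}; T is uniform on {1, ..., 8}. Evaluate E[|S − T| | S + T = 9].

10/3

P(S + T = 9) = 1/8.
Summing |S−T|·P(x,y) over outcomes with S + T = 9 gives 5/12.
E[|S − T| | S + T = 9] = (5/12) / (1/8) = 10/3.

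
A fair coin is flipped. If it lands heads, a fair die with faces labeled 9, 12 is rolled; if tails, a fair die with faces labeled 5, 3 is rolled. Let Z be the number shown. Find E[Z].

29/4

E[Z | heads] = (9+12)/2 = 21/2.
E[Z | tails] = (5+3)/2 = 4.
By the law of total expectation,
E[Z] = (1/2)·(21/2) + (1/2)·(4) = 29/4.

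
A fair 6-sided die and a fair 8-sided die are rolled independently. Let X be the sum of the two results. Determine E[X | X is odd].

P(X is odd) = 1/2.
Σ over the event: 3·1/24 + 5·1/12 + 7·1/8 + 9·1/8 + 11·1/12 + 13·1/24 = 4.
E[X | X is odd] = (4) / (1/2) = 8.

8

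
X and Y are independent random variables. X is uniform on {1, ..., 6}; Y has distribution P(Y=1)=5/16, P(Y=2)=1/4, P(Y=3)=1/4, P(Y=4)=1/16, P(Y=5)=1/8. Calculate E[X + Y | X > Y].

P(X > Y) = 19/32.
Summing (X+Y)·P(x,y) over outcomes with X > Y gives 61/16.
E[X + Y | X > Y] = (61/16) / (19/32) = 122/19.

122/19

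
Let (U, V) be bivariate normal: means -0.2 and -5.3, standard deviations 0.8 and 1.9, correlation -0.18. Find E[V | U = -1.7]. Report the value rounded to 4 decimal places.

-4.6588

E[V | U=x] = μ_V + ρ(σ_V/σ_U)(x − μ_U) for jointly normal variables.
E[V | U=-1.7] = -5.3 + (-0.18)·(1.9/0.8)·(-1.7 − (-0.2)) = -5.3 + (-0.4275)·(-1.5) = -4.6588.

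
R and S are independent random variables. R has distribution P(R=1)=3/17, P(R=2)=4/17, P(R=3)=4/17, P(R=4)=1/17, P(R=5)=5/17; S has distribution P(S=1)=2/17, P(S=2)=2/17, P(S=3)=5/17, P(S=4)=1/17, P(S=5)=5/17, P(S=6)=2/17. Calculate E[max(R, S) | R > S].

P(R > S) = 83/289.
Summing max(R,S)·P(x,y) over outcomes with R > S gives 350/289.
E[max(R, S) | R > S] = (350/289) / (83/289) = 350/83.

350/83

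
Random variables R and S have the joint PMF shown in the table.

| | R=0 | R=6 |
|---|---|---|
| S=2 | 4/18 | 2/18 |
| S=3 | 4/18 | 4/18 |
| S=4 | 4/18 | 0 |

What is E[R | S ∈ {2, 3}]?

P(S ∈ {2, 3}) = 7/9.
Σ R·P over the event = 0·(4/18) + 0·(4/18) + 6·(2/18) + 6·(4/18) = 2.
E[R | S ∈ {2, 3}] = (2) / (7/9) = 18/7.

18/7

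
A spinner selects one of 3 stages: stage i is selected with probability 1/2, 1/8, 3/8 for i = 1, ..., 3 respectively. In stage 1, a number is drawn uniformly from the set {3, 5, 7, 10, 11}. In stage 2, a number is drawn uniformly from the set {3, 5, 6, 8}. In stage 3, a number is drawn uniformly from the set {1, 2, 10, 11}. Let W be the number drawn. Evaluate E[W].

523/80

E[W | stage 1] = (3+5+7+10+11)/5 = 36/5.
E[W | stage 2] = (3+5+6+8)/4 = 11/2.
E[W | stage 3] = (1+2+10+11)/4 = 6.
By the law of total expectation,
E[W] = (1/2)·(36/5) + (1/8)·(11/2) + (3/8)·(6) = 523/80.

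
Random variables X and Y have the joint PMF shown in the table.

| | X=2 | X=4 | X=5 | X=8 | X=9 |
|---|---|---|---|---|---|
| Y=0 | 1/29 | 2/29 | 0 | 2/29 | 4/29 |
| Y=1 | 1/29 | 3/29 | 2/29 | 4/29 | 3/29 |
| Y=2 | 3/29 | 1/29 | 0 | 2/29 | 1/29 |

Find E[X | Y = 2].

5

P(Y = 2) = 7/29.
Summing X·P(X=x,Y=y) over the conditioning event gives 35/29.
E[X | Y = 2] = (35/29) / (7/29) = 5.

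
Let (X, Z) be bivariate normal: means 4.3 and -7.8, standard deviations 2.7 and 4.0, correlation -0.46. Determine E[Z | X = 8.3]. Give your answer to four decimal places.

-10.5259

E[Z | X=x] = μ_Z + ρ(σ_Z/σ_X)(x − μ_X) for jointly normal variables.
E[Z | X=8.3] = -7.8 + (-0.46)·(4.0/2.7)·(8.3 − (4.3)) = -7.8 + (-0.68148)·(4) = -10.5259.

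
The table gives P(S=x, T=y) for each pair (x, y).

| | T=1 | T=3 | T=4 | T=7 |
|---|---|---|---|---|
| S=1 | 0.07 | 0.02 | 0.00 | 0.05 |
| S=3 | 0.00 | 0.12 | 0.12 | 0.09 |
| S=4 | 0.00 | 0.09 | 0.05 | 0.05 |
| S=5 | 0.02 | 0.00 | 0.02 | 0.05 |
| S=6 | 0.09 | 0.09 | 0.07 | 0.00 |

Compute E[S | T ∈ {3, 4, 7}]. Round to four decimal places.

3.8171

P(T ∈ {3, 4, 7}) = 0.82.
Summing S·P(S=x,T=y) over the conditioning event gives 3.13.
E[S | T ∈ {3, 4, 7}] = (3.13) / (0.82) = 3.8171.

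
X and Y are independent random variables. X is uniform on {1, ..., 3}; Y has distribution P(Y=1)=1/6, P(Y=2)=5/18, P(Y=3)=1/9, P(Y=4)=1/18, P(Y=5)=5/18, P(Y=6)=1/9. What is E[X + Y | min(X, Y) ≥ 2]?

63/10

P(min(X, Y) ≥ 2) = 5/9.
Summing (X+Y)·P(x,y) over outcomes with min(X, Y) ≥ 2 gives 7/2.
E[X + Y | min(X, Y) ≥ 2] = (7/2) / (5/9) = 63/10.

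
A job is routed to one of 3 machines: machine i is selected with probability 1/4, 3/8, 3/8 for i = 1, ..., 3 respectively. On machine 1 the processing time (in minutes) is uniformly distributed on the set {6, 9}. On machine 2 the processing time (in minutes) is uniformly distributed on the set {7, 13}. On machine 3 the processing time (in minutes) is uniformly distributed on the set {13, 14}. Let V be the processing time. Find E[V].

E[V | machine 1] = (6+9)/2 = 15/2.
E[V | machine 2] = (7+13)/2 = 10.
E[V | machine 3] = (13+14)/2 = 27/2.
By the law of total expectation,
E[V] = (1/4)·(15/2) + (3/8)·(10) + (3/8)·(27/2) = 171/16.

171/16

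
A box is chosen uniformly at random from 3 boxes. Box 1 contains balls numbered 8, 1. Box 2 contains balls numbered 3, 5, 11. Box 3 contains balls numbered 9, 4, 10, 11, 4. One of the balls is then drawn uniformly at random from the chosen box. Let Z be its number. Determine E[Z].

E[Z | box 1] = (8+1)/2 = 9/2.
E[Z | box 2] = (3+5+11)/3 = 19/3.
E[Z | box 3] = (9+4+10+11+4)/5 = 38/5.
By the law of total expectation,
E[Z] = (1/3)·(9/2) + (1/3)·(19/3) + (1/3)·(38/5) = 553/90.

553/90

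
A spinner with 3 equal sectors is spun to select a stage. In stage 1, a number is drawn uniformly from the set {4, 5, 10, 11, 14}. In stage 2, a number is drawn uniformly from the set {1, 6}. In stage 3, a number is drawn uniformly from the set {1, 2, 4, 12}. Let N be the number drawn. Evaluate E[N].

E[N | stage 1] = (4+5+10+11+14)/5 = 44/5.
E[N | stage 2] = (1+6)/2 = 7/2.
E[N | stage 3] = (1+2+4+12)/4 = 19/4.
By the law of total expectation,
E[N] = (1/3)·(44/5) + (1/3)·(7/2) + (1/3)·(19/4) = 341/60.

341/60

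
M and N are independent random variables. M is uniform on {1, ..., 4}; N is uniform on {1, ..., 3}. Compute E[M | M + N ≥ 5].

10/3

Outcomes with M + N ≥ 5: (2,3), (3,2), (3,3), (4,1), (4,2), (4,3), each with probability 1/12.
E[M | M + N ≥ 5] = (2 + 3 + 3 + 4 + 4 + 4) / 6 = 10/3.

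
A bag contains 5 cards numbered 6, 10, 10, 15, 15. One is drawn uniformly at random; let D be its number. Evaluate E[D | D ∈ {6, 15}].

P(D ∈ {6, 15}) = 3/5.
Σ over the event: 6·1/5 + 15·2/5 = 36/5.
E[D | D ∈ {6, 15}] = (36/5) / (3/5) = 12.

12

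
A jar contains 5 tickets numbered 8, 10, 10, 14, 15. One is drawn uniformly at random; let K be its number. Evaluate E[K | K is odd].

15

P(K is odd) = 1/5.
Σ over the event: 15·1/5 = 3.
E[K | K is odd] = (3) / (1/5) = 15.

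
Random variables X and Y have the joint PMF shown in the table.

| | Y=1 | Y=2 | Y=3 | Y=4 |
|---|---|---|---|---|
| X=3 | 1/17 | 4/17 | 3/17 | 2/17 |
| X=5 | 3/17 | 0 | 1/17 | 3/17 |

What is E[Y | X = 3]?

P(X = 3) = 10/17.
Σ Y·P over the event = 1·(1/17) + 2·(4/17) + 3·(3/17) + 4·(2/17) = 26/17.
E[Y | X = 3] = (26/17) / (10/17) = 13/5.

13/5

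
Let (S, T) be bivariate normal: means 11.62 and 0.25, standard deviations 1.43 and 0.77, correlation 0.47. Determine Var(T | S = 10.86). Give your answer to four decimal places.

0.4619

For a bivariate normal, Var(T | S=x) = σ_T²(1 − ρ²).
Var(T | S=10.86) = (0.77)²·(1 − (0.47)²) = 0.5929·0.7791 = 0.4619.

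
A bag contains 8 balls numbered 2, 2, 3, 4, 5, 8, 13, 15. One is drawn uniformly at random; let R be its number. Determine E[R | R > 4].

P(R > 4) = 1/2.
Σ over the event: 5·1/8 + 8·1/8 + 13·1/8 + 15·1/8 = 41/8.
E[R | R > 4] = (41/8) / (1/2) = 41/4.

41/4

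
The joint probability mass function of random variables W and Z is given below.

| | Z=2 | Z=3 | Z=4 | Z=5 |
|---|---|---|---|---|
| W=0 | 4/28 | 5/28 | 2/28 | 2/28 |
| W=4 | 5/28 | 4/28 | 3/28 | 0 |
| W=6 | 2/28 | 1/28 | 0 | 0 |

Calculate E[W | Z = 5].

0

P(Z = 5) = 1/14.
Summing W·P(W=x,Z=y) over the conditioning event gives 0.
E[W | Z = 5] = (0) / (1/14) = 0.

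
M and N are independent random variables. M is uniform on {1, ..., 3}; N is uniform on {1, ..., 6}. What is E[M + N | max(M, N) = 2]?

10/3

Outcomes with max(M, N) = 2: (1,2), (2,1), (2,2), each with probability 1/18.
E[M + N | max(M, N) = 2] = (3 + 3 + 4) / 3 = 10/3.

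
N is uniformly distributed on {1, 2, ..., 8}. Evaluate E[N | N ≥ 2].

Given N ≥ 2, N is equally likely to be any of {2, 3, 4, 5, 6, 7, 8}.
E[N | N ≥ 2] = (2 + 3 + 4 + 5 + 6 + 7 + 8) / 7 = 5.

5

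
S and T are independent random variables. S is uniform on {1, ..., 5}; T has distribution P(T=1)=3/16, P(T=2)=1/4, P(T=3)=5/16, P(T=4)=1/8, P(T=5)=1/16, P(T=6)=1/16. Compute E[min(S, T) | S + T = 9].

15/4

P(S + T = 9) = 1/20.
Summing min(S,T)·P(x,y) over outcomes with S + T = 9 gives 3/16.
E[min(S, T) | S + T = 9] = (3/16) / (1/20) = 15/4.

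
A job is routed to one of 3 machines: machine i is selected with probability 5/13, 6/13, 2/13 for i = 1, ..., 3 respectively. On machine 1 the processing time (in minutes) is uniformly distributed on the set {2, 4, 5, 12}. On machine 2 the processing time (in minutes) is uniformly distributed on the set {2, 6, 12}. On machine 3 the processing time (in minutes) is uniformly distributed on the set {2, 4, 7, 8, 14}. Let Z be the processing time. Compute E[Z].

E[Z | machine 1] = (2+4+5+12)/4 = 23/4.
E[Z | machine 2] = (2+6+12)/3 = 20/3.
E[Z | machine 3] = (2+4+7+8+14)/5 = 7.
By the law of total expectation,
E[Z] = (5/13)·(23/4) + (6/13)·(20/3) + (2/13)·(7) = 331/52.

331/52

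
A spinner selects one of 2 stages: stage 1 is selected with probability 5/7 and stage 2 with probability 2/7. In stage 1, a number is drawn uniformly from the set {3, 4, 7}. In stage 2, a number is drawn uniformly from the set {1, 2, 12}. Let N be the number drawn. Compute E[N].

E[N | stage 1] = (3+4+7)/3 = 14/3.
E[N | stage 2] = (1+2+12)/3 = 5.
E[N] = (5/7)·(14/3) + (2/7)·(5) = 100/21.

100/21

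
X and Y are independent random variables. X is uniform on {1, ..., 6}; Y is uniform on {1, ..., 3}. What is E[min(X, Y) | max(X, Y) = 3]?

Outcomes with max(X, Y) = 3: (1,3), (2,3), (3,1), (3,2), (3,3), each with probability 1/18.
E[min(X, Y) | max(X, Y) = 3] = (1 + 2 + 1 + 2 + 3) / 5 = 9/5.

9/5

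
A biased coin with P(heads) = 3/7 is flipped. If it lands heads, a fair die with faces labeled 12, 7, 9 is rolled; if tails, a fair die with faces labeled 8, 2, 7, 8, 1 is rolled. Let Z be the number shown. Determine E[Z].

244/35

E[Z | heads] = (12+7+9)/3 = 28/3.
E[Z | tails] = (8+2+7+8+1)/5 = 26/5.
E[Z] = (3/7)·(28/3) + (4/7)·(26/5) = 244/35.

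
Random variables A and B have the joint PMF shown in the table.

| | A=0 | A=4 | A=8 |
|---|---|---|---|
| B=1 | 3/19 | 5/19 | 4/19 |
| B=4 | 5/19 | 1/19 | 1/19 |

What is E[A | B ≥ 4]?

P(B ≥ 4) = 7/19.
Σ A·P over the event = 0·(5/19) + 4·(1/19) + 8·(1/19) = 12/19.
E[A | B ≥ 4] = (12/19) / (7/19) = 12/7.

12/7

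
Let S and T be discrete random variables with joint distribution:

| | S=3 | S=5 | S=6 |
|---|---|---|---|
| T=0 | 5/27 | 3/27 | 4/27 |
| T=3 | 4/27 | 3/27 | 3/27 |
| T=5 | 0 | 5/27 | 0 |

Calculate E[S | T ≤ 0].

9/2

P(T ≤ 0) = 4/9.
Summing S·P(S=x,T=y) over the conditioning event gives 2.
E[S | T ≤ 0] = (2) / (4/9) = 9/2.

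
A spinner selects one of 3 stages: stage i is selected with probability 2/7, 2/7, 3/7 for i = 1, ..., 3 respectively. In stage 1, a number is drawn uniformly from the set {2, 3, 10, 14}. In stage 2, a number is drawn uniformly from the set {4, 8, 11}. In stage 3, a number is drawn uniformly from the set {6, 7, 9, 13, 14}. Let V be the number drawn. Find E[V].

E[V | stage 1] = (2+3+10+14)/4 = 29/4.
E[V | stage 2] = (4+8+11)/3 = 23/3.
E[V | stage 3] = (6+7+9+13+14)/5 = 49/5.
By the law of total expectation,
E[V] = (2/7)·(29/4) + (2/7)·(23/3) + (3/7)·(49/5) = 1777/210.

1777/210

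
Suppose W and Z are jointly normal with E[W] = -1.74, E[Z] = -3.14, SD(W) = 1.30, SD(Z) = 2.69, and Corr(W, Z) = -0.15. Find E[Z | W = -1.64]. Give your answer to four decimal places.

-3.1710

The regression of Z on W has slope ρ·σ_Z/σ_W and passes through (μ_W, μ_Z).
E[Z | W=-1.64] = -3.14 + (-0.15)·(2.69/1.30)·(-1.64 − (-1.74)) = -3.14 + (-0.31038)·(0.1) = -3.1710.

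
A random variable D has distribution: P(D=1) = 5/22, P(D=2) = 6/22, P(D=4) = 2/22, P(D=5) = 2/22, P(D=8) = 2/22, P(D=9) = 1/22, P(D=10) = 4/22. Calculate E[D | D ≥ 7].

P(D ≥ 7) = 7/22.
Σ over the event: 8·1/11 + 9·1/22 + 10·2/11 = 65/22.
E[D | D ≥ 7] = (65/22) / (7/22) = 65/7.

65/7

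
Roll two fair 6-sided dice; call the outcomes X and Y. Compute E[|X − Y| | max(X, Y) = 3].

P(max(X, Y) = 3) = 5/36.
Summing |X−Y|·P(x,y) over outcomes with max(X, Y) = 3 gives 1/6.
E[|X − Y| | max(X, Y) = 3] = (1/6) / (5/36) = 6/5.

6/5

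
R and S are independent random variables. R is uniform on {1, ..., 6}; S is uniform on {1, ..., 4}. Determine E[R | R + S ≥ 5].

37/9

P(R + S ≥ 5) = 3/4.
Summing R·P(x,y) over outcomes with R + S ≥ 5 gives 37/12.
E[R | R + S ≥ 5] = (37/12) / (3/4) = 37/9.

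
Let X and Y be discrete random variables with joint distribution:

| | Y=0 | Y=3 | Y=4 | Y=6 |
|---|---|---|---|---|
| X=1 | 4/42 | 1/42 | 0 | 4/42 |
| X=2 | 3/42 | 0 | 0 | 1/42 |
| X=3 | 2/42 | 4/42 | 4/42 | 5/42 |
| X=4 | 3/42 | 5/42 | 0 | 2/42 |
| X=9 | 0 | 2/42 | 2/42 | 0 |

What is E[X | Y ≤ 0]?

P(Y ≤ 0) = 2/7.
Σ X·P over the event = 1·(4/42) + 2·(3/42) + 3·(2/42) + 4·(3/42) = 2/3.
E[X | Y ≤ 0] = (2/3) / (2/7) = 7/3.

7/3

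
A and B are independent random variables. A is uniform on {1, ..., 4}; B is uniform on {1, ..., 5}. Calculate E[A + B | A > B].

5

Outcomes with A > B: (2,1), (3,1), (3,2), (4,1), (4,2), (4,3), each with probability 1/20.
E[A + B | A > B] = (3 + 4 + 5 + 5 + 6 + 7) / 6 = 5.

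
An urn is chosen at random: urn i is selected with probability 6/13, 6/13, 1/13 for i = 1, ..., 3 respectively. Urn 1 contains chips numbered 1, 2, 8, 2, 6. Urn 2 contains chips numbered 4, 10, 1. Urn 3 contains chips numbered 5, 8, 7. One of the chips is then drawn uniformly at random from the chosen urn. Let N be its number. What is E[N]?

892/195

E[N | urn 1] = (1+2+8+2+6)/5 = 19/5.
E[N | urn 2] = (4+10+1)/3 = 5.
E[N | urn 3] = (5+8+7)/3 = 20/3.
E[N] = (6/13)·(19/5) + (6/13)·(5) + (1/13)·(20/3) = 892/195.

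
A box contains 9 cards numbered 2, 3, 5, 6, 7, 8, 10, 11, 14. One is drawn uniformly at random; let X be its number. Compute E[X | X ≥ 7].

10

P(X ≥ 7) = 5/9.
Σ over the event: 7·1/9 + 8·1/9 + 10·1/9 + 11·1/9 + 14·1/9 = 50/9.
E[X | X ≥ 7] = (50/9) / (5/9) = 10.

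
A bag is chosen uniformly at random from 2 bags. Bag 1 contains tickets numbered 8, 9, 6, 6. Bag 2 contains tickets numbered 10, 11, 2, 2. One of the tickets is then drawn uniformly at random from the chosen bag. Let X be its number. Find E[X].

E[X | bag 1] = (8+9+6+6)/4 = 29/4.
E[X | bag 2] = (10+11+2+2)/4 = 25/4.
E[X] = (1/2)·(29/4) + (1/2)·(25/4) = 27/4.

27/4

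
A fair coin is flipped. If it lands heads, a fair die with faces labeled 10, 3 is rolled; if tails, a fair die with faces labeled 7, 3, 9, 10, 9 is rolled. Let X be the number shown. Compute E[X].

141/20

E[X | heads] = (10+3)/2 = 13/2.
E[X | tails] = (7+3+9+10+9)/5 = 38/5.
By the law of total expectation,
E[X] = (1/2)·(13/2) + (1/2)·(38/5) = 141/20.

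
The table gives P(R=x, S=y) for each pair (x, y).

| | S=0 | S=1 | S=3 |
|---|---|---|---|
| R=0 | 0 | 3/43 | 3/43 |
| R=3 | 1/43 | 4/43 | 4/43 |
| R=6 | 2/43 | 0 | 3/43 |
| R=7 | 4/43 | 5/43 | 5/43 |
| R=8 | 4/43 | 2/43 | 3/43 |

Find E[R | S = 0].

P(S = 0) = 11/43.
Summing R·P(R=x,S=y) over the conditioning event gives 75/43.
E[R | S = 0] = (75/43) / (11/43) = 75/11.

75/11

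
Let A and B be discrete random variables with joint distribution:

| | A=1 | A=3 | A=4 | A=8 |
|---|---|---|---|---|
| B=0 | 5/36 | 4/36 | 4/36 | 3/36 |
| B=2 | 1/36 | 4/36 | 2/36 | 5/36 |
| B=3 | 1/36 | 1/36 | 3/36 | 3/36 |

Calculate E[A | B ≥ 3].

P(B ≥ 3) = 2/9.
Σ A·P over the event = 1·(1/36) + 3·(1/36) + 4·(3/36) + 8·(3/36) = 10/9.
E[A | B ≥ 3] = (10/9) / (2/9) = 5.

5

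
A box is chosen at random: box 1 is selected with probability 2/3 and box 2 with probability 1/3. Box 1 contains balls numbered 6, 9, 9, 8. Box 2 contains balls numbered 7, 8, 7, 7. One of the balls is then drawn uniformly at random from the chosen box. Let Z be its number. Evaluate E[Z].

31/4

E[Z | box 1] = (6+9+9+8)/4 = 8.
E[Z | box 2] = (7+8+7+7)/4 = 29/4.
By the law of total expectation,
E[Z] = (2/3)·(8) + (1/3)·(29/4) = 31/4.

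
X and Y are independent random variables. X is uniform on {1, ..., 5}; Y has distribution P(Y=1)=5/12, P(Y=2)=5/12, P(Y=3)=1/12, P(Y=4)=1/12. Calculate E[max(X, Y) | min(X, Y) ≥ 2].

51/14

P(min(X, Y) ≥ 2) = 7/15.
Summing max(X,Y)·P(x,y) over outcomes with min(X, Y) ≥ 2 gives 17/10.
E[max(X, Y) | min(X, Y) ≥ 2] = (17/10) / (7/15) = 51/14.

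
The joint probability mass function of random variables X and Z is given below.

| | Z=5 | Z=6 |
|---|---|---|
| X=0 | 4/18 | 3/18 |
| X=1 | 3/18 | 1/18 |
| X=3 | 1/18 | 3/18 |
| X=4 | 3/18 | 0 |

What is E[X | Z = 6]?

10/7

P(Z = 6) = 7/18.
Summing X·P(X=x,Z=y) over the conditioning event gives 5/9.
E[X | Z = 6] = (5/9) / (7/18) = 10/7.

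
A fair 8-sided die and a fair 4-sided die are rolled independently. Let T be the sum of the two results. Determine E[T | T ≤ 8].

62/11

P(T ≤ 8) = 11/16.
Σ over the event: 2·1/32 + 3·1/16 + 4·3/32 + 5·1/8 + 6·1/8 + 7·1/8 + 8·1/8 = 31/8.
E[T | T ≤ 8] = (31/8) / (11/16) = 62/11.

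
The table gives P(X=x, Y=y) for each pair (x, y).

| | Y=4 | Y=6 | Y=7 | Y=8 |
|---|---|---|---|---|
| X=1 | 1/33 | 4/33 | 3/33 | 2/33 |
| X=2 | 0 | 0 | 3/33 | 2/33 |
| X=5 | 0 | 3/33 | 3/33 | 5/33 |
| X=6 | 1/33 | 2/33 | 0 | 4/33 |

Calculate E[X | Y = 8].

P(Y = 8) = 13/33.
Σ X·P over the event = 1·(2/33) + 2·(2/33) + 5·(5/33) + 6·(4/33) = 5/3.
E[X | Y = 8] = (5/3) / (13/33) = 55/13.

55/13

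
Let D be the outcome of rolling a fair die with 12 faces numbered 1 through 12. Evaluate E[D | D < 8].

4

Given D < 8, D is equally likely to be any of {1, 2, 3, 4, 5, 6, 7}.
E[D | D < 8] = (1 + 2 + 3 + 4 + 5 + 6 + 7) / 7 = 4.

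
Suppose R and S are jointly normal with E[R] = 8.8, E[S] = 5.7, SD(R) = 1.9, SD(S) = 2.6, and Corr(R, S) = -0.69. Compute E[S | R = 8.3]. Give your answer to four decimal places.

For a bivariate normal, E[S | R=x] = μ_S + ρ·(σ_S/σ_R)·(x − μ_R).
E[S | R=8.3] = 5.7 + (-0.69)·(2.6/1.9)·(8.3 − (8.8)) = 5.7 + (-0.94421)·(-0.5) = 6.1721.

6.1721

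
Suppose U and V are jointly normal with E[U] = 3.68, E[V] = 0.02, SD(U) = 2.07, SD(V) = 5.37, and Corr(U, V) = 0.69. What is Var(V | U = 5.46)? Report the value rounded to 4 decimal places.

15.1077

Var(V | U=x) = (1 − ρ²)·σ_V².
Var(V | U=5.46) = (5.37)²·(1 − (0.69)²) = 28.8369·0.5239 = 15.1077.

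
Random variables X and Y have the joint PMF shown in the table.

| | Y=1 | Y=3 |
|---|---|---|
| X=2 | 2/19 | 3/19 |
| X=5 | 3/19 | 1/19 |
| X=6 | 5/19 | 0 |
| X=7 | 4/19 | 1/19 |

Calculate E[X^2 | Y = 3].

86/5

P(Y = 3) = 5/19.
Σ X^2·P over the event = 4·(3/19) + 25·(1/19) + 49·(1/19) = 86/19.
E[X^2 | Y = 3] = (86/19) / (5/19) = 86/5.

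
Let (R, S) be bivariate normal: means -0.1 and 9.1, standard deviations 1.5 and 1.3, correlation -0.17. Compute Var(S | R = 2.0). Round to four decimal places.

Var(S | R=x) = (1 − ρ²)·σ_S².
Var(S | R=2.0) = (1.3)²·(1 − (-0.17)²) = 1.69·0.9711 = 1.6412.

1.6412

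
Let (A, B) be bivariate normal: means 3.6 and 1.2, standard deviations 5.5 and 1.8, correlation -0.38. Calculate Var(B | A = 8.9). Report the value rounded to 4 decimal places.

2.7721

Var(B | A=x) = (1 − ρ²)·σ_B².
Var(B | A=8.9) = (1.8)²·(1 − (-0.38)²) = 3.24·0.8556 = 2.7721.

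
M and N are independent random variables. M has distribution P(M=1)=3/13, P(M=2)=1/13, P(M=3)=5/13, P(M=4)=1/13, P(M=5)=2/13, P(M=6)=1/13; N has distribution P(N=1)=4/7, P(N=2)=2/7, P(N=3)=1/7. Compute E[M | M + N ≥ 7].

38/7

P(M + N ≥ 7) = 2/13.
Summing M·P(x,y) over outcomes with M + N ≥ 7 gives 76/91.
E[M | M + N ≥ 7] = (76/91) / (2/13) = 38/7.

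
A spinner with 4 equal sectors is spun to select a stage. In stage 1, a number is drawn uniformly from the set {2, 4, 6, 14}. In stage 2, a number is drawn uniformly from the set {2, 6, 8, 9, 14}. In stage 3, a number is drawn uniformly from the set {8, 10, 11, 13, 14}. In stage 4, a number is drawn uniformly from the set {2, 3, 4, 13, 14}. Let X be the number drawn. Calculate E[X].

327/40

E[X | stage 1] = (2+4+6+14)/4 = 13/2.
E[X | stage 2] = (2+6+8+9+14)/5 = 39/5.
E[X | stage 3] = (8+10+11+13+14)/5 = 56/5.
E[X | stage 4] = (2+3+4+13+14)/5 = 36/5.
By the law of total expectation,
E[X] = (1/4)·(13/2) + (1/4)·(39/5) + (1/4)·(56/5) + (1/4)·(36/5) = 327/40.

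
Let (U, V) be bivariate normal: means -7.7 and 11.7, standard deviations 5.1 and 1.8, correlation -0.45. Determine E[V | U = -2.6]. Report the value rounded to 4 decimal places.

For a bivariate normal, E[V | U=x] = μ_V + ρ·(σ_V/σ_U)·(x − μ_U).
E[V | U=-2.6] = 11.7 + (-0.45)·(1.8/5.1)·(-2.6 − (-7.7)) = 11.7 + (-0.15882)·(5.1) = 10.8900.

10.8900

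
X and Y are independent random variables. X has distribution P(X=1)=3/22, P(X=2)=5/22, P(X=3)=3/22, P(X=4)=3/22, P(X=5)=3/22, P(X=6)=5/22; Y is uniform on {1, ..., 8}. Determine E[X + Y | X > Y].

137/19

P(X > Y) = 57/176.
Summing (X+Y)·P(x,y) over outcomes with X > Y gives 411/176.
E[X + Y | X > Y] = (411/176) / (57/176) = 137/19.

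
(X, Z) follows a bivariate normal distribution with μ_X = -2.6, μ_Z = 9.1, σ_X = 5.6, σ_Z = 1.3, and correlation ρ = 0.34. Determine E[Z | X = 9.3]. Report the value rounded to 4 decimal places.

For a bivariate normal, E[Z | X=x] = μ_Z + ρ·(σ_Z/σ_X)·(x − μ_X).
E[Z | X=9.3] = 9.1 + (0.34)·(1.3/5.6)·(9.3 − (-2.6)) = 9.1 + (0.078929)·(11.9) = 10.0393.

10.0393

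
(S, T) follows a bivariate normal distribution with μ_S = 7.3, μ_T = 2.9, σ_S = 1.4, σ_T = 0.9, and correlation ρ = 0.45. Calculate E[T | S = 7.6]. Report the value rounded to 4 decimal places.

2.9868

For a bivariate normal, E[T | S=x] = μ_T + ρ·(σ_T/σ_S)·(x − μ_S).
E[T | S=7.6] = 2.9 + (0.45)·(0.9/1.4)·(7.6 − (7.3)) = 2.9 + (0.28929)·(0.3) = 2.9868.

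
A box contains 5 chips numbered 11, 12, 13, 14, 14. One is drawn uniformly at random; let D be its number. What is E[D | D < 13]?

23/2

P(D < 13) = 2/5.
Σ over the event: 11·1/5 + 12·1/5 = 23/5.
E[D | D < 13] = (23/5) / (2/5) = 23/2.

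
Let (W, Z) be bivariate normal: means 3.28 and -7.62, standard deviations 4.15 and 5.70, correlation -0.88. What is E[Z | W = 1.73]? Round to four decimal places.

-5.7466

The regression of Z on W has slope ρ·σ_Z/σ_W and passes through (μ_W, μ_Z).
E[Z | W=1.73] = -7.62 + (-0.88)·(5.70/4.15)·(1.73 − (3.28)) = -7.62 + (-1.20867)·(-1.55) = -5.7466.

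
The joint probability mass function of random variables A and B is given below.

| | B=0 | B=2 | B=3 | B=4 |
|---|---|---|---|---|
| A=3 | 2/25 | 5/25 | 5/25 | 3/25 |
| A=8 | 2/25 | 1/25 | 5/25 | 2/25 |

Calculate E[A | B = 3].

11/2

P(B = 3) = 2/5.
Σ A·P over the event = 3·(5/25) + 8·(5/25) = 11/5.
E[A | B = 3] = (11/5) / (2/5) = 11/2.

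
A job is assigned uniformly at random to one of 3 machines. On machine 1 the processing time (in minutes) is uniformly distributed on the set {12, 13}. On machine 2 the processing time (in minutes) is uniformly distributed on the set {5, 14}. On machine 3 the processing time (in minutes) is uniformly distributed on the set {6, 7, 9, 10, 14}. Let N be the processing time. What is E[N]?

E[N | machine 1] = (12+13)/2 = 25/2.
E[N | machine 2] = (5+14)/2 = 19/2.
E[N | machine 3] = (6+7+9+10+14)/5 = 46/5.
By the law of total expectation,
E[N] = (1/3)·(25/2) + (1/3)·(19/2) + (1/3)·(46/5) = 52/5.

52/5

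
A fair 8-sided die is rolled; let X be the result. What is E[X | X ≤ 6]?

7/2

Given X ≤ 6, X is equally likely to be any of {1, 2, 3, 4, 5, 6}.
E[X | X ≤ 6] = (1 + 2 + 3 + 4 + 5 + 6) / 6 = 7/2.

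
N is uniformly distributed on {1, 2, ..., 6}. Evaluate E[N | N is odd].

Given N is odd, N is equally likely to be any of {1, 3, 5}.
E[N | N is odd] = (1 + 3 + 5) / 3 = 3.

3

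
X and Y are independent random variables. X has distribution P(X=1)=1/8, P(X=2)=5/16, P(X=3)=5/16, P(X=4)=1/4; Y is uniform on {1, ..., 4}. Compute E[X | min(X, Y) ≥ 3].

31/9

P(min(X, Y) ≥ 3) = 9/32.
Summing X·P(x,y) over outcomes with min(X, Y) ≥ 3 gives 31/32.
E[X | min(X, Y) ≥ 3] = (31/32) / (9/32) = 31/9.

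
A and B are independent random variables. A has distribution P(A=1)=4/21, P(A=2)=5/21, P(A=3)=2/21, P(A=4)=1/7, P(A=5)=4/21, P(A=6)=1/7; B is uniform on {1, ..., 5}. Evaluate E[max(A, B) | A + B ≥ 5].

P(A + B ≥ 5) = 27/35.
Summing max(A,B)·P(x,y) over outcomes with A + B ≥ 5 gives 379/105.
E[max(A, B) | A + B ≥ 5] = (379/105) / (27/35) = 379/81.

379/81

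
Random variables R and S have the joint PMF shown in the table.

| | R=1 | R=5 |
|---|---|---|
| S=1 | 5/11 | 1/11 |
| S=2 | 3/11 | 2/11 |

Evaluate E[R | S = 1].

P(S = 1) = 6/11.
Summing R·P(R=x,S=y) over the conditioning event gives 10/11.
E[R | S = 1] = (10/11) / (6/11) = 5/3.

5/3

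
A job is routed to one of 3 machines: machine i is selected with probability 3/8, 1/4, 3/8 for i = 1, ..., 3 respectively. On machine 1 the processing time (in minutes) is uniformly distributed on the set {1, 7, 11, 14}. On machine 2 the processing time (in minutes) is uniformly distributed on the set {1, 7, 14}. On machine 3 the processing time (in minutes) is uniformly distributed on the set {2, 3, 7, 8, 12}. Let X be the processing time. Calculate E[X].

3517/480

E[X | machine 1] = (1+7+11+14)/4 = 33/4.
E[X | machine 2] = (1+7+14)/3 = 22/3.
E[X | machine 3] = (2+3+7+8+12)/5 = 32/5.
E[X] = (3/8)·(33/4) + (1/4)·(22/3) + (3/8)·(32/5) = 3517/480.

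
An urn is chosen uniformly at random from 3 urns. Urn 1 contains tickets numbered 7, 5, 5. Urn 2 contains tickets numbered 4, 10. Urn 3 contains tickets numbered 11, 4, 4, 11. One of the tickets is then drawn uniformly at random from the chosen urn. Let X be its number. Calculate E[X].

E[X | urn 1] = (7+5+5)/3 = 17/3.
E[X | urn 2] = (4+10)/2 = 7.
E[X | urn 3] = (11+4+4+11)/4 = 15/2.
By the law of total expectation,
E[X] = (1/3)·(17/3) + (1/3)·(7) + (1/3)·(15/2) = 121/18.

121/18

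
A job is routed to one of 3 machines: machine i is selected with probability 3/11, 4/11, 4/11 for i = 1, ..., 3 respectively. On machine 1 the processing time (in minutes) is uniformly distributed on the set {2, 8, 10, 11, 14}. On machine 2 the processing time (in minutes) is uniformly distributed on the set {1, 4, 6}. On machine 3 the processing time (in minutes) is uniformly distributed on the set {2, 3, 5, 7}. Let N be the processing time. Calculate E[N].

E[N | machine 1] = (2+8+10+11+14)/5 = 9.
E[N | machine 2] = (1+4+6)/3 = 11/3.
E[N | machine 3] = (2+3+5+7)/4 = 17/4.
By the law of total expectation,
E[N] = (3/11)·(9) + (4/11)·(11/3) + (4/11)·(17/4) = 16/3.

16/3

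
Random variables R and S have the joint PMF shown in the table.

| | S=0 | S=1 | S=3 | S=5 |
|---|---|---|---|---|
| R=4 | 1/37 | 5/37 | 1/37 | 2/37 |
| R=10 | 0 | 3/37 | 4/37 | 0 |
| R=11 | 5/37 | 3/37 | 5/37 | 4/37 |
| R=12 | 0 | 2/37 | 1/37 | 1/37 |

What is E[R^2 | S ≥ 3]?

1825/18

P(S ≥ 3) = 18/37.
Σ R^2·P over the event = 16·(1/37) + 16·(2/37) + 100·(4/37) + 121·(5/37) + 121·(4/37) + 144·(1/37) + 144·(1/37) = 1825/37.
E[R^2 | S ≥ 3] = (1825/37) / (18/37) = 1825/18.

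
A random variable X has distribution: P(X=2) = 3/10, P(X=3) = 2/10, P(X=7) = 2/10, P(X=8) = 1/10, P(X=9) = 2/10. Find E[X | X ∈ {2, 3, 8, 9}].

19/4

P(X ∈ {2, 3, 8, 9}) = 4/5.
Σ over the event: 2·3/10 + 3·1/5 + 8·1/10 + 9·1/5 = 19/5.
E[X | X ∈ {2, 3, 8, 9}] = (19/5) / (4/5) = 19/4.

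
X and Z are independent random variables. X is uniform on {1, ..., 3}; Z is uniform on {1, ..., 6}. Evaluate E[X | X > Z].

Outcomes with X > Z: (2,1), (3,1), (3,2), each with probability 1/18.
E[X | X > Z] = (2 + 3 + 3) / 3 = 8/3.

8/3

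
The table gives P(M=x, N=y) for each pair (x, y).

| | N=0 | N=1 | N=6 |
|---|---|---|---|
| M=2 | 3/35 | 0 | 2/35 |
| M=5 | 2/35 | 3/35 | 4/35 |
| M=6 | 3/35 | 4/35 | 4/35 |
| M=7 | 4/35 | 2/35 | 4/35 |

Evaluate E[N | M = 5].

3

P(M = 5) = 9/35.
Σ N·P over the event = 0·(2/35) + 1·(3/35) + 6·(4/35) = 27/35.
E[N | M = 5] = (27/35) / (9/35) = 3.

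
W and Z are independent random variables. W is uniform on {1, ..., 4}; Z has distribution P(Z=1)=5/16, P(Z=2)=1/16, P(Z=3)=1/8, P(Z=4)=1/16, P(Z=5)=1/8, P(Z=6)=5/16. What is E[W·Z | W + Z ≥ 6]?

P(W + Z ≥ 6) = 9/16.
Summing WZ·P(x,y) over outcomes with W + Z ≥ 6 gives 243/32.
E[W·Z | W + Z ≥ 6] = (243/32) / (9/16) = 27/2.

27/2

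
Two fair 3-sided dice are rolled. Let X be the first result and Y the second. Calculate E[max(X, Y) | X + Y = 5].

P(X + Y = 5) = 2/9.
Summing max(X,Y)·P(x,y) over outcomes with X + Y = 5 gives 2/3.
E[max(X, Y) | X + Y = 5] = (2/3) / (2/9) = 3.

3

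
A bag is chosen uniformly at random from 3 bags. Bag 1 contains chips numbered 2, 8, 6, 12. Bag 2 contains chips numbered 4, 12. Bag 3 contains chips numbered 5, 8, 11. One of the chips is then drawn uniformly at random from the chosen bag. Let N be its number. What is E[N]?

23/3

E[N | bag 1] = (2+8+6+12)/4 = 7.
E[N | bag 2] = (4+12)/2 = 8.
E[N | bag 3] = (5+8+11)/3 = 8.
E[N] = (1/3)·(7) + (1/3)·(8) + (1/3)·(8) = 23/3.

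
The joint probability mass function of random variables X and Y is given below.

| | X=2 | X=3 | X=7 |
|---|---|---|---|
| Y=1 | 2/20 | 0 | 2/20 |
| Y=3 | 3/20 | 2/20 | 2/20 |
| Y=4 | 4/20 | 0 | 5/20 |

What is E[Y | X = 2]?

3

P(X = 2) = 9/20.
Σ Y·P over the event = 1·(2/20) + 3·(3/20) + 4·(4/20) = 27/20.
E[Y | X = 2] = (27/20) / (9/20) = 3.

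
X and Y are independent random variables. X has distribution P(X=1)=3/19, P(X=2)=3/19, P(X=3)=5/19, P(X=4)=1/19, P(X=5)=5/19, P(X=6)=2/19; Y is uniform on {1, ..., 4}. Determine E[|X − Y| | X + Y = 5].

5/3

P(X + Y = 5) = 3/19.
Summing |X−Y|·P(x,y) over outcomes with X + Y = 5 gives 5/19.
E[|X − Y| | X + Y = 5] = (5/19) / (3/19) = 5/3.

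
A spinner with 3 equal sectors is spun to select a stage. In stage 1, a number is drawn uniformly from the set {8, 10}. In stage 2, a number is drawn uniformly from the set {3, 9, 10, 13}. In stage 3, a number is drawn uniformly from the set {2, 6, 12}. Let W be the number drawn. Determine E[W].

293/36

E[W | stage 1] = (8+10)/2 = 9.
E[W | stage 2] = (3+9+10+13)/4 = 35/4.
E[W | stage 3] = (2+6+12)/3 = 20/3.
By the law of total expectation,
E[W] = (1/3)·(9) + (1/3)·(35/4) + (1/3)·(20/3) = 293/36.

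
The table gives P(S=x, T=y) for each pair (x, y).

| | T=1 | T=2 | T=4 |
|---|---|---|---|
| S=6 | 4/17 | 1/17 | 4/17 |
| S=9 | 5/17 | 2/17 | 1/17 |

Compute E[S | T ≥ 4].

33/5

P(T ≥ 4) = 5/17.
Σ S·P over the event = 6·(4/17) + 9·(1/17) = 33/17.
E[S | T ≥ 4] = (33/17) / (5/17) = 33/5.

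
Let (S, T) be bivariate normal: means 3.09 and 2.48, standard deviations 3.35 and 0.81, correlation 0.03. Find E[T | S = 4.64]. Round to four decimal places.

The regression of T on S has slope ρ·σ_T/σ_S and passes through (μ_S, μ_T).
E[T | S=4.64] = 2.48 + (0.03)·(0.81/3.35)·(4.64 − (3.09)) = 2.48 + (0.0072537)·(1.55) = 2.4912.

2.4912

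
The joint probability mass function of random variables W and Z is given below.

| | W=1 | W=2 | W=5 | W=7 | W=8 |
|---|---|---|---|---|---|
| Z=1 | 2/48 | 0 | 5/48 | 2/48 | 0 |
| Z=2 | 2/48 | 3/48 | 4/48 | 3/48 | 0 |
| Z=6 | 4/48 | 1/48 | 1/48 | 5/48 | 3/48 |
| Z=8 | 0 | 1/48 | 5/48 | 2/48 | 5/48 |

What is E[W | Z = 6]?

5

P(Z = 6) = 7/24.
Σ W·P over the event = 1·(4/48) + 2·(1/48) + 5·(1/48) + 7·(5/48) + 8·(3/48) = 35/24.
E[W | Z = 6] = (35/24) / (7/24) = 5.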